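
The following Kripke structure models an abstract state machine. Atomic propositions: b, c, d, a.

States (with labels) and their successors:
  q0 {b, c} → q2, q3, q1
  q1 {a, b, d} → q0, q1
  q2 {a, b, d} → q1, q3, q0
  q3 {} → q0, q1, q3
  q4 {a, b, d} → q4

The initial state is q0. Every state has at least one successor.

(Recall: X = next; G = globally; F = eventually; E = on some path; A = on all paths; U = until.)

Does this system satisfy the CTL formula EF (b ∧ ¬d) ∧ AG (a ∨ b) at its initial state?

States satisfying b ∧ ¬d: {q0}.
States satisfying EF (b ∧ ¬d): {q0, q1, q2, q3}.
States satisfying a ∨ b: {q0, q1, q2, q4}.
States satisfying AG (a ∨ b): {q4}.
States satisfying EF (b ∧ ¬d) ∧ AG (a ∨ b): ∅.
q0 ∉ Sat(EF (b ∧ ¬d) ∧ AG (a ∨ b)).

Does not hold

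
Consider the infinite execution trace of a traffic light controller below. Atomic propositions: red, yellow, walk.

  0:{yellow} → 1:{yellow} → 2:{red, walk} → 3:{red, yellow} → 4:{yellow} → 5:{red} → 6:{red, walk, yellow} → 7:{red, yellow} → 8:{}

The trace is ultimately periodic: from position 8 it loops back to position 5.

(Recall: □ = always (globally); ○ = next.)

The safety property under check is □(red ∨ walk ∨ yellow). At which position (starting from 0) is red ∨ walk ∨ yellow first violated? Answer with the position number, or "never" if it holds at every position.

8

Check red ∨ walk ∨ yellow at each position in order: 0 ✓, 1 ✓, 2 ✓, 3 ✓, 4 ✓, 5 ✓, 6 ✓, 7 ✓.
At position 8 the labels are {}, so red ∨ walk ∨ yellow is false there. This is the first violation.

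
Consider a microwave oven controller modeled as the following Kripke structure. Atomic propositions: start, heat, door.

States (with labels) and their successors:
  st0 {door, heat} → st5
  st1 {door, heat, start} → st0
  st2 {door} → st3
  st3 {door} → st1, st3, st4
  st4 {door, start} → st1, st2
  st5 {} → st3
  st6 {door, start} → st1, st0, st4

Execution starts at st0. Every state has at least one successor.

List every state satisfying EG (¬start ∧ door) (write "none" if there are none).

{st2, st3}

States satisfying ¬start ∧ door: {st0, st2, st3}.
States satisfying EG (¬start ∧ door): {st2, st3}.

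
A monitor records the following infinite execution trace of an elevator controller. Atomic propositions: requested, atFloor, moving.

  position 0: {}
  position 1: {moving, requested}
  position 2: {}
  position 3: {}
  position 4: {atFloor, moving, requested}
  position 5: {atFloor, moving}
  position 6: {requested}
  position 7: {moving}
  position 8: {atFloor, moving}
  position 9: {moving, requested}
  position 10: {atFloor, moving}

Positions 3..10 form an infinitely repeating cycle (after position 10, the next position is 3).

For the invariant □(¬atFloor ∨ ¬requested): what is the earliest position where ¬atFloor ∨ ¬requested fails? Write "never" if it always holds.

4

Check ¬atFloor ∨ ¬requested at each position in order: 0 ✓, 1 ✓, 2 ✓, 3 ✓.
At position 4 the labels are {atFloor, moving, requested}, so ¬atFloor ∨ ¬requested is false there. This is the first violation.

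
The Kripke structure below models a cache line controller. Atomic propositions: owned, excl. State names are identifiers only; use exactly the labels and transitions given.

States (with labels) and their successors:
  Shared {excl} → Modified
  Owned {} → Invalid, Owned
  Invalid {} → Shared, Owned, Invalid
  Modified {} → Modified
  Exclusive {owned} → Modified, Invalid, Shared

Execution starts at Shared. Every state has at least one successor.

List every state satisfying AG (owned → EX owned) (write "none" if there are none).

{Shared, Owned, Invalid, Modified}

States satisfying owned → EX owned: {Shared, Owned, Invalid, Modified}.
States satisfying AG (owned → EX owned): {Shared, Owned, Invalid, Modified}.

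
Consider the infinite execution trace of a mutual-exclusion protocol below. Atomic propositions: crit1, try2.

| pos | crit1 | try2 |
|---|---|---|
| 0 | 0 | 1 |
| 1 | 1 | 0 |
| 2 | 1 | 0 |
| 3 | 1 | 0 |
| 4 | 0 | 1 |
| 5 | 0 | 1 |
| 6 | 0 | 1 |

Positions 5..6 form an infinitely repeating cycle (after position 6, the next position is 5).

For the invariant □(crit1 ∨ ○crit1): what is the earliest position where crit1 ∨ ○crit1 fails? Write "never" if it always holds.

Check crit1 ∨ ○crit1 at each position in order: 0 ✓, 1 ✓, 2 ✓, 3 ✓.
At position 4 the labels are {try2} and the next position 5 has {try2}, so crit1 ∨ ○crit1 is false there. This is the first violation.

4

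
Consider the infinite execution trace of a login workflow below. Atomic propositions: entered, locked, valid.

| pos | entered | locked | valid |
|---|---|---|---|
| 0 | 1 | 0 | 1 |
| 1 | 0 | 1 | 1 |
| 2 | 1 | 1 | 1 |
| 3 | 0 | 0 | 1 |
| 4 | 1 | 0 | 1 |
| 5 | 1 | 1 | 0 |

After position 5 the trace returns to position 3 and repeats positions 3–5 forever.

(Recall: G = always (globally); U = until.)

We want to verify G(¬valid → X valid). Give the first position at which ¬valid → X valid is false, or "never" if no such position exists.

¬valid → X valid holds at every position 0..5, and those are all the positions the trace ever visits, so the invariant G(¬valid → X valid) is never violated.

never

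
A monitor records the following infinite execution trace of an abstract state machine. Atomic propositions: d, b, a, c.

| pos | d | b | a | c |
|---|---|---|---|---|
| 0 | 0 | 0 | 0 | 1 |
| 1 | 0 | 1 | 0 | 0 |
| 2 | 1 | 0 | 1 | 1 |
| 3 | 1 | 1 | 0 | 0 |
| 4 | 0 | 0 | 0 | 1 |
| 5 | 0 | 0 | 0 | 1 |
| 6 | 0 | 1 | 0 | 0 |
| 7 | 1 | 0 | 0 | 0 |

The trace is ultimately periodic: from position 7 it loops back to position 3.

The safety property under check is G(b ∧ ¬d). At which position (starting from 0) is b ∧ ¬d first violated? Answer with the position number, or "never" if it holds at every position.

0

At position 0 the labels are {c}, so b ∧ ¬d is false there. This is the first violation.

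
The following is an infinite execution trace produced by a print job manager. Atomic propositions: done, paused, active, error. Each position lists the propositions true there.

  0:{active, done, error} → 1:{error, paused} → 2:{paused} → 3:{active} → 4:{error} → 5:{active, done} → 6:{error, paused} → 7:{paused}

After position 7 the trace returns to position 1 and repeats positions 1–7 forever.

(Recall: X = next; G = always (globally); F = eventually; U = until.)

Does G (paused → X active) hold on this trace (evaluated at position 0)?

paused → X active must hold at every position from 0 onward. It fails at position 1, so G (paused → X active) is false.
Positions where paused holds: 1, 2, 6, 7.
Check X active at each: 1→fails, 2→ok, 6→fails, 7→fails.

No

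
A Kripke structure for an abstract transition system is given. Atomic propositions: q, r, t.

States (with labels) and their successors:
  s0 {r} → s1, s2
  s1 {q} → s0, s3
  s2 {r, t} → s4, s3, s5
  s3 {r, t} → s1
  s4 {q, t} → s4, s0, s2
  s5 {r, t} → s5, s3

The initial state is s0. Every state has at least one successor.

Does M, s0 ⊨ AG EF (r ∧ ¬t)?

Yes

States satisfying EF (r ∧ ¬t): {s0, s1, s2, s3, s4, s5}.
States satisfying AG EF (r ∧ ¬t): {s0, s1, s2, s3, s4, s5}.
Every state reachable from s0 satisfies EF (r ∧ ¬t).
s0 ∈ Sat(AG EF (r ∧ ¬t)).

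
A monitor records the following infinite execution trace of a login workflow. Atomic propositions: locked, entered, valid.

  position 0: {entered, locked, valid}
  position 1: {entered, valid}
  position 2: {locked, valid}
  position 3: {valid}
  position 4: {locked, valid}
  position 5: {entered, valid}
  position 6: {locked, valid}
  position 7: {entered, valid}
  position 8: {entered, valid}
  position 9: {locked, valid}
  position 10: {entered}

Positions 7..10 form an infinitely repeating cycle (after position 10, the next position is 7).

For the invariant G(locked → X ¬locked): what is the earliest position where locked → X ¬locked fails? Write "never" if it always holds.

locked → X ¬locked holds at every position 0..10, and those are all the positions the trace ever visits, so the invariant G(locked → X ¬locked) is never violated.

never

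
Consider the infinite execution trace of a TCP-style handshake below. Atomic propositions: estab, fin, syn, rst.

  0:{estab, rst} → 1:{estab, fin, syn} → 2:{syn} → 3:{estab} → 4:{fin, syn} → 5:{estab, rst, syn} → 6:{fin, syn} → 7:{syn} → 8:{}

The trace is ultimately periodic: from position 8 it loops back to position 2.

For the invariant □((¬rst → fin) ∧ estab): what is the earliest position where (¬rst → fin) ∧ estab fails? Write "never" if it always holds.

2

Check (¬rst → fin) ∧ estab at each position in order: 0 ✓, 1 ✓.
At position 2 the labels are {syn}, so (¬rst → fin) ∧ estab is false there. This is the first violation.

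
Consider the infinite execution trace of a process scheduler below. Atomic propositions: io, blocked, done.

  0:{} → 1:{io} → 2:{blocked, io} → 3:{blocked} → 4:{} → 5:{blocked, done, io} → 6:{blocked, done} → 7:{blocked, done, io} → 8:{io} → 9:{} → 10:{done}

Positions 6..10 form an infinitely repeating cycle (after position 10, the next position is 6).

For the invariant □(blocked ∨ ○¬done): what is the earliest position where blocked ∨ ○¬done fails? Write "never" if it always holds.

4

Check blocked ∨ ○¬done at each position in order: 0 ✓, 1 ✓, 2 ✓, 3 ✓.
At position 4 the labels are {} and the next position 5 has {blocked, done, io}, so blocked ∨ ○¬done is false there. This is the first violation.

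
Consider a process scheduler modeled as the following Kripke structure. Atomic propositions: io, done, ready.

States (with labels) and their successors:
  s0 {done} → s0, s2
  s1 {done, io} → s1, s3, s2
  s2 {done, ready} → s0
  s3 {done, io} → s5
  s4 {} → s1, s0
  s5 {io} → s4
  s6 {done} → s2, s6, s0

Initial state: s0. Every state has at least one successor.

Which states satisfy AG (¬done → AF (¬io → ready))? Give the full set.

States satisfying ¬done → AF (¬io → ready): {s0, s1, s2, s3, s5, s6}.
States satisfying AG (¬done → AF (¬io → ready)): {s0, s2, s6}.

{s0, s2, s6}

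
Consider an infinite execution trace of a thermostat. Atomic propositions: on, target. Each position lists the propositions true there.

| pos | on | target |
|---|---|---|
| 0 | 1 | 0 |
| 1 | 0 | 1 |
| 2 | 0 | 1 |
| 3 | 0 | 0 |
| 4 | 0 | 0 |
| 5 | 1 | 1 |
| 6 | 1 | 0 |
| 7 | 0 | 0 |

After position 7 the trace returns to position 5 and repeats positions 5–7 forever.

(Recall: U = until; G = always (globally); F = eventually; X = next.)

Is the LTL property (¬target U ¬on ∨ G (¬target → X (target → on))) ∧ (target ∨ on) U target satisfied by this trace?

Holds

Walking from position 0: target first holds at position 1, and target ∨ on holds at every earlier position along the way, so (target ∨ on) U target holds.
At position 0: ¬target U ¬on ∨ G (¬target → X (target → on)) is true; (target ∨ on) U target is true; so (¬target U ¬on ∨ G (¬target → X (target → on))) ∧ (target ∨ on) U target is true.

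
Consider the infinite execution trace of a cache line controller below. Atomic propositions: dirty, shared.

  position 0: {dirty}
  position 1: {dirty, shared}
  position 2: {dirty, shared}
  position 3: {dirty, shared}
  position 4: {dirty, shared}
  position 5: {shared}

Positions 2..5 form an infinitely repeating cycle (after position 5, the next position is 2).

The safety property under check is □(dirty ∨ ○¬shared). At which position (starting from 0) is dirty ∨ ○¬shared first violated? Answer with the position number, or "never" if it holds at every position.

Check dirty ∨ ○¬shared at each position in order: 0 ✓, 1 ✓, 2 ✓, 3 ✓, 4 ✓.
At position 5 the labels are {shared} and the next position 2 has {dirty, shared}, so dirty ∨ ○¬shared is false there. This is the first violation.

5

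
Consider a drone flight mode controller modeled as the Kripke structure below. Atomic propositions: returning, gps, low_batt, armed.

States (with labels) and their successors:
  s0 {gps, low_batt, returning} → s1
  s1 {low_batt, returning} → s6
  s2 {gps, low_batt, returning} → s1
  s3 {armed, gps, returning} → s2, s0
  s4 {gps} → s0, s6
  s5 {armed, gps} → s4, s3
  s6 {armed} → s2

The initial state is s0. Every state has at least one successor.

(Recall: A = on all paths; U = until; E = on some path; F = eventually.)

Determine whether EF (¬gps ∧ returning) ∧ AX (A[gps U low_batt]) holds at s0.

States satisfying ¬gps ∧ returning: {s1}.
States satisfying EF (¬gps ∧ returning): {s0, s1, s2, s3, s4, s5, s6}.
States satisfying A[gps U low_batt]: {s0, s1, s2, s3}.
States satisfying AX (A[gps U low_batt]): {s0, s2, s3, s6}.
States satisfying EF (¬gps ∧ returning) ∧ AX (A[gps U low_batt]): {s0, s2, s3, s6}.
s0 ∈ Sat(EF (¬gps ∧ returning) ∧ AX (A[gps U low_batt])).

Yes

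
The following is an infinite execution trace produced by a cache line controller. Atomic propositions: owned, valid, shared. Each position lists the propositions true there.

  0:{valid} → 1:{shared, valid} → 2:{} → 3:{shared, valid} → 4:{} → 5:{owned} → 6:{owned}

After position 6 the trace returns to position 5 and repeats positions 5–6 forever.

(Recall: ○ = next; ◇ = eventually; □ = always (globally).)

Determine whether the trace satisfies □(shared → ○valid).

shared → ○valid must hold at every position from 0 onward. It fails at position 1, so □(shared → ○valid) is false.
Positions where shared holds: 1, 3.
Check ○valid at each: 1→fails, 3→fails.

Violated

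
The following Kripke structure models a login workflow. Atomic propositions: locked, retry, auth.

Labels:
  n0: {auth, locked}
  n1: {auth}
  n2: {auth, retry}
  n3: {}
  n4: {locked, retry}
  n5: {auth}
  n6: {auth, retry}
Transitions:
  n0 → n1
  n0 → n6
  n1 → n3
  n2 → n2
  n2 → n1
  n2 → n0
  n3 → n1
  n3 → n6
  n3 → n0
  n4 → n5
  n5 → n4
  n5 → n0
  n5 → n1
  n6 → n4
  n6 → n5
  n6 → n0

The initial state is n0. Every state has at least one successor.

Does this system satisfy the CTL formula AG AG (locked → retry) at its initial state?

Violated

States satisfying AG (locked → retry): ∅.
States satisfying AG AG (locked → retry): ∅.
n0 is reachable from n0 and violates AG (locked → retry), so AG fails at n0.
n0 ∉ Sat(AG AG (locked → retry)).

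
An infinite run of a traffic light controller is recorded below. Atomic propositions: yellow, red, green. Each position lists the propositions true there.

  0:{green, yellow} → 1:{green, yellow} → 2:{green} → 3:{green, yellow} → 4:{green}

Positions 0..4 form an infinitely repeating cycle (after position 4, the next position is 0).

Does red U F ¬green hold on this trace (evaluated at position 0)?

No

Walking from position 0: at position 0, F ¬green has not yet held and red fails, so red U F ¬green is false.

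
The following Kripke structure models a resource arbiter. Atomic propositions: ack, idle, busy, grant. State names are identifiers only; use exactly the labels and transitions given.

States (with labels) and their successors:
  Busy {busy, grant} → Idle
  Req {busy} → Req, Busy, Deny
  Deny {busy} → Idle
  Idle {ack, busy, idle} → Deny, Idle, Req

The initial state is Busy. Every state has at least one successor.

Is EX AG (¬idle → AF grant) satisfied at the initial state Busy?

States satisfying AG (¬idle → AF grant): ∅.
States satisfying EX AG (¬idle → AF grant): ∅.
No suitable path/successor from Busy witnesses the formula.
Busy ∉ Sat(EX AG (¬idle → AF grant)).

No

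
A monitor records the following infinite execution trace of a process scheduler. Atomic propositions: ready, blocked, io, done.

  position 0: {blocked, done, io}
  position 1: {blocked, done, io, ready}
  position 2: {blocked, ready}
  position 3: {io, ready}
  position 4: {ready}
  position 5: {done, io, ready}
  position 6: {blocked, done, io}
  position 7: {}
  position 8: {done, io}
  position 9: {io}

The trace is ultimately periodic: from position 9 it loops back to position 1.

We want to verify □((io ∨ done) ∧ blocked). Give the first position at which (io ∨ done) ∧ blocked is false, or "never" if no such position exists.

2

Check (io ∨ done) ∧ blocked at each position in order: 0 ✓, 1 ✓.
At position 2 the labels are {blocked, ready}, so (io ∨ done) ∧ blocked is false there. This is the first violation.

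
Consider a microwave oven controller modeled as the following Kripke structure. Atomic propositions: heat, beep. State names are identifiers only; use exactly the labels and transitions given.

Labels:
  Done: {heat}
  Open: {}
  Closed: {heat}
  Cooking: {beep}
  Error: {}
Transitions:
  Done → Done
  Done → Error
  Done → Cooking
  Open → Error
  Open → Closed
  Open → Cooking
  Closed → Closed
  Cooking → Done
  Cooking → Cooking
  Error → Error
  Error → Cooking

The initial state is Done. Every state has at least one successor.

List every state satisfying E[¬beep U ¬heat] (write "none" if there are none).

{Done, Open, Cooking, Error}

States satisfying ¬beep: {Done, Open, Closed, Error}.
States satisfying ¬heat: {Open, Cooking, Error}.
States satisfying E[¬beep U ¬heat]: {Done, Open, Cooking, Error}.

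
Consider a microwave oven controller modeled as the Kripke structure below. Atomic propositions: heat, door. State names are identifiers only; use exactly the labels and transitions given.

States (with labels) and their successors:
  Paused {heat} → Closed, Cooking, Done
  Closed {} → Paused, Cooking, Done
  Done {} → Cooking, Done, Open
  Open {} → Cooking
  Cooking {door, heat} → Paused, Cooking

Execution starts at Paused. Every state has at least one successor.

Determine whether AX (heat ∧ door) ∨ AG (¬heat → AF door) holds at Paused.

States satisfying heat ∧ door: {Cooking}.
States satisfying AX (heat ∧ door): {Open}.
States satisfying ¬heat → AF door: {Paused, Open, Cooking}.
States satisfying AG (¬heat → AF door): ∅.
States satisfying AX (heat ∧ door) ∨ AG (¬heat → AF door): {Open}.
Paused ∉ Sat(AX (heat ∧ door) ∨ AG (¬heat → AF door)).

Violated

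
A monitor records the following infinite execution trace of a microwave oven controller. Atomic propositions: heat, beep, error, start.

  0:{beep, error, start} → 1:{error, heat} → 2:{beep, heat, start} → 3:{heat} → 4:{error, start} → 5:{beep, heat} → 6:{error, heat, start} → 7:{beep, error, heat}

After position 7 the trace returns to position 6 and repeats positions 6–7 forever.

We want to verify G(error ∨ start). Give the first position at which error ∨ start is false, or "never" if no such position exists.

3

Check error ∨ start at each position in order: 0 ✓, 1 ✓, 2 ✓.
At position 3 the labels are {heat}, so error ∨ start is false there. This is the first violation.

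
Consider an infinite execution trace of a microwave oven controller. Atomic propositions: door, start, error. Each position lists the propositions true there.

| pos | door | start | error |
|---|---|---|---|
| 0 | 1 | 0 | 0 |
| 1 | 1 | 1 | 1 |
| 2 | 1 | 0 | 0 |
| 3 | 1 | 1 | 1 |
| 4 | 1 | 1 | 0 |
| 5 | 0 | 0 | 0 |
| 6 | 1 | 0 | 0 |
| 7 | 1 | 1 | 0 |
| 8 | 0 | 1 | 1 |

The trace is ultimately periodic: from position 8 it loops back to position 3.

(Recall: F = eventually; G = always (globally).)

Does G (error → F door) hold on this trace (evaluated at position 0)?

error → F door holds at every position 0..8, and those are all positions ever visited, so G (error → F door) holds.
Positions where error holds: 1, 3, 8.
Check F door at each: 1→ok, 3→ok, 8→ok.

Yes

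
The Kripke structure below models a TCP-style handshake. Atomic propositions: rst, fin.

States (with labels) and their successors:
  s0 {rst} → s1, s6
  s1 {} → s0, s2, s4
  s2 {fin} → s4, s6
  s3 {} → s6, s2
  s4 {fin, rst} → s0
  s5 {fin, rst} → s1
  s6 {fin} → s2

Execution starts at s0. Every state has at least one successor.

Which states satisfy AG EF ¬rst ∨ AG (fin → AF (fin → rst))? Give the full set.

States satisfying EF ¬rst: {s0, s1, s2, s3, s4, s5, s6}.
States satisfying AG EF ¬rst: {s0, s1, s2, s3, s4, s5, s6}.
States satisfying fin → AF (fin → rst): {s0, s1, s3, s4, s5}.
States satisfying AG (fin → AF (fin → rst)): ∅.
States satisfying AG EF ¬rst ∨ AG (fin → AF (fin → rst)): {s0, s1, s2, s3, s4, s5, s6}.

{s0, s1, s2, s3, s4, s5, s6}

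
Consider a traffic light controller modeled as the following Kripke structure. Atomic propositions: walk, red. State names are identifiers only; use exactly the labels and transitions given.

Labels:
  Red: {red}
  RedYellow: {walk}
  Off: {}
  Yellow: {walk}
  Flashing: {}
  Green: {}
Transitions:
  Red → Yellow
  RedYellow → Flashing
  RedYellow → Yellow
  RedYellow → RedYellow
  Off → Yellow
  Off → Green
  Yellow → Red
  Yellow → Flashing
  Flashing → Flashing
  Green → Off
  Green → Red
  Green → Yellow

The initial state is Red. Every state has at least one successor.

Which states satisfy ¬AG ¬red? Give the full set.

{Red, RedYellow, Off, Yellow, Green}

States satisfying ¬red: {RedYellow, Off, Yellow, Flashing, Green}.
States satisfying AG ¬red: {Flashing}.
States satisfying ¬AG ¬red: {Red, RedYellow, Off, Yellow, Green}.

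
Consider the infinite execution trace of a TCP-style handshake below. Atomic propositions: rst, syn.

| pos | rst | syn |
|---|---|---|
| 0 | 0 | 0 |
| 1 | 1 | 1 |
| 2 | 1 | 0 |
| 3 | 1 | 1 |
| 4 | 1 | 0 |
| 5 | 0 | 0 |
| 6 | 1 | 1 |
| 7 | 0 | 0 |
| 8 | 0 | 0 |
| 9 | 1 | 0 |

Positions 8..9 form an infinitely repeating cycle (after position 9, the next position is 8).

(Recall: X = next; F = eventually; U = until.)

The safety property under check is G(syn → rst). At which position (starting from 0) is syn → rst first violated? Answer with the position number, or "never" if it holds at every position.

syn → rst holds at every position 0..9, and those are all the positions the trace ever visits, so the invariant G(syn → rst) is never violated.

never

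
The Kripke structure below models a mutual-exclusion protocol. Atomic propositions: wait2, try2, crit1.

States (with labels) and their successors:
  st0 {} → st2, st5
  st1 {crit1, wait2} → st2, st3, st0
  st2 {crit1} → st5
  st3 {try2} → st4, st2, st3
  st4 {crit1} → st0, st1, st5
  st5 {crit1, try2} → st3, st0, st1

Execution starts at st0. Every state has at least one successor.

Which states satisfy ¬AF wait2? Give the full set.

{st0, st2, st3, st4, st5}

States satisfying wait2: {st1}.
States satisfying AF wait2: {st1}.
States satisfying ¬AF wait2: {st0, st2, st3, st4, st5}.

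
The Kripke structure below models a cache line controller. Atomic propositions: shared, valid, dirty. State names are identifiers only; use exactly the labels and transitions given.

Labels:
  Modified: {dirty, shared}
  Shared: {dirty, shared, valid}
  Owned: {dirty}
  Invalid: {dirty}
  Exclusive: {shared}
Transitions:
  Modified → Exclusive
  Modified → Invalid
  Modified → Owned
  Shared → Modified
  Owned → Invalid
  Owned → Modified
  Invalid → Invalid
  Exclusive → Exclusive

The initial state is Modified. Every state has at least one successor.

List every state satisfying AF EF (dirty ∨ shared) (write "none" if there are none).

States satisfying EF (dirty ∨ shared): {Modified, Shared, Owned, Invalid, Exclusive}.
States satisfying AF EF (dirty ∨ shared): {Modified, Shared, Owned, Invalid, Exclusive}.

{Modified, Shared, Owned, Invalid, Exclusive}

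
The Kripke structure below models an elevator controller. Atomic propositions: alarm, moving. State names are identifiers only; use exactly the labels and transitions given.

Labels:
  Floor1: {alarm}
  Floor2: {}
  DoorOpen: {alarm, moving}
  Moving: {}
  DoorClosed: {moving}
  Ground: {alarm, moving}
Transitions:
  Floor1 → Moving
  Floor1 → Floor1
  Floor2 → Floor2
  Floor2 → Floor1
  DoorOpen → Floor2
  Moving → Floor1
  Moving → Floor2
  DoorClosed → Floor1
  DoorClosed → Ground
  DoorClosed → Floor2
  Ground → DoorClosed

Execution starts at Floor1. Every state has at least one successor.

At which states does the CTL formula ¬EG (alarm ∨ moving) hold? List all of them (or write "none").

{Floor2, DoorOpen, Moving}

States satisfying alarm ∨ moving: {Floor1, DoorOpen, DoorClosed, Ground}.
States satisfying EG (alarm ∨ moving): {Floor1, DoorClosed, Ground}.
States satisfying ¬EG (alarm ∨ moving): {Floor2, DoorOpen, Moving}.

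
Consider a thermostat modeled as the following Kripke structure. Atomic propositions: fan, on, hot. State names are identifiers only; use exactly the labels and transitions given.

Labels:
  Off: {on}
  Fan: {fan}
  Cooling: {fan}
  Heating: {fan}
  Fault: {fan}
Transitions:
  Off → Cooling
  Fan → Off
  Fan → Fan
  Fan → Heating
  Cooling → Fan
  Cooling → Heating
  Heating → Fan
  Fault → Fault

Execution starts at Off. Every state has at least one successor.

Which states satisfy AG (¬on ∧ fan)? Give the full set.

{Fault}

States satisfying ¬on ∧ fan: {Fan, Cooling, Heating, Fault}.
States satisfying AG (¬on ∧ fan): {Fault}.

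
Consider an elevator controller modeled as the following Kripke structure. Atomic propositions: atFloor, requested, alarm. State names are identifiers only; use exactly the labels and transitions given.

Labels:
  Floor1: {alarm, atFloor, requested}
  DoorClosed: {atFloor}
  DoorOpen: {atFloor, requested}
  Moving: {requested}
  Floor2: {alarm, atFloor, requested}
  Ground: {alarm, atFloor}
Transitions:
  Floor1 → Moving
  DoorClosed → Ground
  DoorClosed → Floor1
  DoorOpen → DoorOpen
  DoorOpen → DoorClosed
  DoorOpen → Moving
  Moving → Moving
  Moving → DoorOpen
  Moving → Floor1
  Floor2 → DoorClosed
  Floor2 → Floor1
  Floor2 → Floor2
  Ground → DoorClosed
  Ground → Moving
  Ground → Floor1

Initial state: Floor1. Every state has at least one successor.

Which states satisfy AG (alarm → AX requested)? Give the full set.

none

States satisfying alarm → AX requested: {Floor1, DoorClosed, DoorOpen, Moving}.
States satisfying AG (alarm → AX requested): ∅.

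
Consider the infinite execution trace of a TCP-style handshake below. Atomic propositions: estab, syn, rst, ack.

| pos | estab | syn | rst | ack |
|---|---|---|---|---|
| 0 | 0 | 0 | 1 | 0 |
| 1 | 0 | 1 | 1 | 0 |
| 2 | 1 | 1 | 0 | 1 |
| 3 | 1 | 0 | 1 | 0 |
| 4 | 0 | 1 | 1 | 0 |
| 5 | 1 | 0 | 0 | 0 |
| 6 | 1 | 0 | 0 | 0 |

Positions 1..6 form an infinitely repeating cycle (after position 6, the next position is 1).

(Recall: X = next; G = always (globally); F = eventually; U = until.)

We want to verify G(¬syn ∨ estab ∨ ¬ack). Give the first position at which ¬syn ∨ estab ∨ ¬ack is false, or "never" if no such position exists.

¬syn ∨ estab ∨ ¬ack holds at every position 0..6, and those are all the positions the trace ever visits, so the invariant G(¬syn ∨ estab ∨ ¬ack) is never violated.

never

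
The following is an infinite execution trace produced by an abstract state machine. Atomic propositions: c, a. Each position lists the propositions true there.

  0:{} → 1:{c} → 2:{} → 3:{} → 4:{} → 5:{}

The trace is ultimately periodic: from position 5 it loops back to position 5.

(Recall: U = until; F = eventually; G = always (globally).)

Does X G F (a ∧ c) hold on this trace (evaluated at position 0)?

Violated

The position after 0 is 1; G F (a ∧ c) is false there.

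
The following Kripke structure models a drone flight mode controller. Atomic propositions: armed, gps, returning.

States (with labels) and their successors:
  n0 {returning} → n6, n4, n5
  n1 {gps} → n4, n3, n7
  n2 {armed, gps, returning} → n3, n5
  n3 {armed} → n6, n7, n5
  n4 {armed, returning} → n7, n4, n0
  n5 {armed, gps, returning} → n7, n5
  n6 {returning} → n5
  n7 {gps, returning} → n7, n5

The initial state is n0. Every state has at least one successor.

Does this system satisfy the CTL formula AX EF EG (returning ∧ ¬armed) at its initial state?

States satisfying EF EG (returning ∧ ¬armed): {n0, n1, n2, n3, n4, n5, n6, n7}.
States satisfying AX EF EG (returning ∧ ¬armed): {n0, n1, n2, n3, n4, n5, n6, n7}.
n0 ∈ Sat(AX EF EG (returning ∧ ¬armed)).

Yes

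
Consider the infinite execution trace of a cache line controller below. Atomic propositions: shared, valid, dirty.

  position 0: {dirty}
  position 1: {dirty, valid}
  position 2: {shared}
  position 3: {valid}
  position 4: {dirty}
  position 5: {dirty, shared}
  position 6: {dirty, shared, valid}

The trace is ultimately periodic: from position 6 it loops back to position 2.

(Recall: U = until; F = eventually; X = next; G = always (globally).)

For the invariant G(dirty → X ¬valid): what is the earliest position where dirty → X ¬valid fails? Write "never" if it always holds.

At position 0 the labels are {dirty} and the next position 1 has {dirty, valid}, so dirty → X ¬valid is false there. This is the first violation.

0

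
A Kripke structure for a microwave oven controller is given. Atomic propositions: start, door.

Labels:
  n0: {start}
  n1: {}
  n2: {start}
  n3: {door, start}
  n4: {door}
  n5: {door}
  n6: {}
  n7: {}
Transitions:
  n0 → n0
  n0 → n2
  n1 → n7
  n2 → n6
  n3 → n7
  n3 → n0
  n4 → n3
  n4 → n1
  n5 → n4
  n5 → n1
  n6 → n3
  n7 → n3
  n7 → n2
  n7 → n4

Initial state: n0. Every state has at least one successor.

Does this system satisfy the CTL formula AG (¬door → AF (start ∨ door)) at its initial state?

Holds

States satisfying ¬door → AF (start ∨ door): {n0, n1, n2, n3, n4, n5, n6, n7}.
States satisfying AG (¬door → AF (start ∨ door)): {n0, n1, n2, n3, n4, n5, n6, n7}.
Every state reachable from n0 satisfies ¬door → AF (start ∨ door).
n0 ∈ Sat(AG (¬door → AF (start ∨ door))).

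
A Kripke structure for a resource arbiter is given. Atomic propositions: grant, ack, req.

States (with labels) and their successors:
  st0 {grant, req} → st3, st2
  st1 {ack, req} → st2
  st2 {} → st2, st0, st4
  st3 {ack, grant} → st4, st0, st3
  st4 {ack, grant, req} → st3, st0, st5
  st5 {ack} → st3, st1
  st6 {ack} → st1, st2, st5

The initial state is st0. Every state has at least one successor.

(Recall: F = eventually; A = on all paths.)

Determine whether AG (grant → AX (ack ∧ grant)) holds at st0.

States satisfying grant → AX (ack ∧ grant): {st1, st2, st5, st6}.
States satisfying AG (grant → AX (ack ∧ grant)): ∅.
st0 is reachable from st0 and violates grant → AX (ack ∧ grant), so AG fails at st0.
st0 ∉ Sat(AG (grant → AX (ack ∧ grant))).

Violated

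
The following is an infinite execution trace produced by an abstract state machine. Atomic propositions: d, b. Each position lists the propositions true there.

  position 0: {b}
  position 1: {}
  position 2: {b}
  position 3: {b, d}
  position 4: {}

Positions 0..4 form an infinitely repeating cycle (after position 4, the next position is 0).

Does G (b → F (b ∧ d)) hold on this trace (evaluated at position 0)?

Holds

b → F (b ∧ d) holds at every position 0..4, and those are all positions ever visited, so G (b → F (b ∧ d)) holds.
Positions where b holds: 0, 2, 3.
Check F (b ∧ d) at each: 0→ok, 2→ok, 3→ok.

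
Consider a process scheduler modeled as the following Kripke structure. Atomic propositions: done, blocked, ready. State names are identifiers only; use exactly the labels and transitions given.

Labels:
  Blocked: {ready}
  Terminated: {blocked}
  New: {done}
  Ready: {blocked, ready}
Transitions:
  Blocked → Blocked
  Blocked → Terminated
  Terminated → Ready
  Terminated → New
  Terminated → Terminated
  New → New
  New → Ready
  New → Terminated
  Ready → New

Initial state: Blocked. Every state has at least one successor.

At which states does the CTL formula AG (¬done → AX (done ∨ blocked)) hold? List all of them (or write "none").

States satisfying ¬done → AX (done ∨ blocked): {Terminated, New, Ready}.
States satisfying AG (¬done → AX (done ∨ blocked)): {Terminated, New, Ready}.

{Terminated, New, Ready}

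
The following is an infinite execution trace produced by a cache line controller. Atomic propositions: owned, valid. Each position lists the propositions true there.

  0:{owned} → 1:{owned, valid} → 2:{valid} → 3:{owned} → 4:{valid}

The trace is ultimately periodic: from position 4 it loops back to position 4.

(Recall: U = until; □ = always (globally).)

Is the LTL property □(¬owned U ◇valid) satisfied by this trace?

Yes

¬owned U ◇valid holds at every position 0..4, and those are all positions ever visited, so □(¬owned U ◇valid) holds.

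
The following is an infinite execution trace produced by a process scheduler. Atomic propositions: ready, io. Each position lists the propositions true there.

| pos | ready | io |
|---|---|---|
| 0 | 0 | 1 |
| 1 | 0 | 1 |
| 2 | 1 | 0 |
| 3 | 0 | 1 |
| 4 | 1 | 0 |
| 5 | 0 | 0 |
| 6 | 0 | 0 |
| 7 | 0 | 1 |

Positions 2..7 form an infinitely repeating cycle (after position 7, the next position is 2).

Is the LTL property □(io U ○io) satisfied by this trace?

Does not hold

io U ○io must hold at every position from 0 onward. It fails at position 3, so □(io U ○io) is false.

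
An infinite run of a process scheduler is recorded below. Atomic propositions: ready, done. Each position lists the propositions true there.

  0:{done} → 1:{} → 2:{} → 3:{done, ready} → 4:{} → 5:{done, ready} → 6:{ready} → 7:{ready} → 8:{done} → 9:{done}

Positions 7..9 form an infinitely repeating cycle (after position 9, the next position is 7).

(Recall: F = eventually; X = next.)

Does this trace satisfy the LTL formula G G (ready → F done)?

G (ready → F done) holds at every position 0..9, and those are all positions ever visited, so G G (ready → F done) holds.

Satisfied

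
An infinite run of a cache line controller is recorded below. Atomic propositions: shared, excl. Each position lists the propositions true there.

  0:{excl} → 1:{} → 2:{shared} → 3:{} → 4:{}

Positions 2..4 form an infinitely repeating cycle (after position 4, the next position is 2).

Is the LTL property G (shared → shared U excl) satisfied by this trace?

shared → shared U excl must hold at every position from 0 onward. It fails at position 2, so G (shared → shared U excl) is false.
Positions where shared holds: 2.
Check shared U excl at each: 2→fails.

Does not hold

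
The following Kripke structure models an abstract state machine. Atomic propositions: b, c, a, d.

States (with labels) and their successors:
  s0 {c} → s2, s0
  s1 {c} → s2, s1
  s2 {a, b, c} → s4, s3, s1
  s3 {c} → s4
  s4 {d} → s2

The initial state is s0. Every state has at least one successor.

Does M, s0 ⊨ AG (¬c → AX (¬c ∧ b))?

No

States satisfying ¬c → AX (¬c ∧ b): {s0, s1, s2, s3}.
States satisfying AG (¬c → AX (¬c ∧ b)): ∅.
s4 is reachable from s0 and violates ¬c → AX (¬c ∧ b), so AG fails at s0.
s0 ∉ Sat(AG (¬c → AX (¬c ∧ b))).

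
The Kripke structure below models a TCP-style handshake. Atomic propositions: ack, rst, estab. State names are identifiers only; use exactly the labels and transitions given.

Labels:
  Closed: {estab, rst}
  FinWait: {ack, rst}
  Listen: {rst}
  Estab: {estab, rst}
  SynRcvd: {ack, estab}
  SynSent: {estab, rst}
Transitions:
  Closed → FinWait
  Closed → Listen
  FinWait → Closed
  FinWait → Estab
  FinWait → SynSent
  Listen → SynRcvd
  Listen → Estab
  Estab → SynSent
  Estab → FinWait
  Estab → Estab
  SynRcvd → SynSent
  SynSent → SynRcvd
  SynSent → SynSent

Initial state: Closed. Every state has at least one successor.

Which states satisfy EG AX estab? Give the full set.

{FinWait, Listen, SynRcvd, SynSent}

States satisfying AX estab: {FinWait, Listen, SynRcvd, SynSent}.
States satisfying EG AX estab: {FinWait, Listen, SynRcvd, SynSent}.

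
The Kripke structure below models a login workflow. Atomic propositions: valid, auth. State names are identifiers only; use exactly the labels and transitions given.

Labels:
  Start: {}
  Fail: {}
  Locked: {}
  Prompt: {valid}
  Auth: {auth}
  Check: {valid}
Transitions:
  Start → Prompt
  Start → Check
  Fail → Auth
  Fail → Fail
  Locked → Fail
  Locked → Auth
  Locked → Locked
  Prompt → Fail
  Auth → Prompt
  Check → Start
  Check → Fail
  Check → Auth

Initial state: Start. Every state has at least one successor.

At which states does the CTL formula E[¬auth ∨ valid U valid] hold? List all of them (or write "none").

{Start, Prompt, Check}

States satisfying ¬auth ∨ valid: {Start, Fail, Locked, Prompt, Check}.
States satisfying valid: {Prompt, Check}.
States satisfying E[¬auth ∨ valid U valid]: {Start, Prompt, Check}.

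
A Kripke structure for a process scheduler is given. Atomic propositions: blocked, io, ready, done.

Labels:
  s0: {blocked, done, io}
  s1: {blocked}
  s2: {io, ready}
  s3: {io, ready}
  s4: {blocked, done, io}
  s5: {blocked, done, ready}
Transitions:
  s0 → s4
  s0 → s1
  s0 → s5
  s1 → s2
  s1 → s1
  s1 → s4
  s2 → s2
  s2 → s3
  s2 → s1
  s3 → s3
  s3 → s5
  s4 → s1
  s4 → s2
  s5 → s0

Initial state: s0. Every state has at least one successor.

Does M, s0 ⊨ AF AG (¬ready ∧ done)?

States satisfying AG (¬ready ∧ done): ∅.
States satisfying AF AG (¬ready ∧ done): ∅.
There is a path from s0 along which AG (¬ready ∧ done) never holds.
s0 ∉ Sat(AF AG (¬ready ∧ done)).

Does not hold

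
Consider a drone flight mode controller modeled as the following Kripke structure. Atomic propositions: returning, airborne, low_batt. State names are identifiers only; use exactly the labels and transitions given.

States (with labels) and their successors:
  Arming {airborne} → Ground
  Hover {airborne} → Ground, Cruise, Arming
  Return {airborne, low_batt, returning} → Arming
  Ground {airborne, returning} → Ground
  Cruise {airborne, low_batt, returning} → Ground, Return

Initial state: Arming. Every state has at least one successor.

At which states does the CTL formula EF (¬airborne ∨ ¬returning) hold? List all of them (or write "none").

{Arming, Hover, Return, Cruise}

States satisfying ¬airborne ∨ ¬returning: {Arming, Hover}.
States satisfying EF (¬airborne ∨ ¬returning): {Arming, Hover, Return, Cruise}.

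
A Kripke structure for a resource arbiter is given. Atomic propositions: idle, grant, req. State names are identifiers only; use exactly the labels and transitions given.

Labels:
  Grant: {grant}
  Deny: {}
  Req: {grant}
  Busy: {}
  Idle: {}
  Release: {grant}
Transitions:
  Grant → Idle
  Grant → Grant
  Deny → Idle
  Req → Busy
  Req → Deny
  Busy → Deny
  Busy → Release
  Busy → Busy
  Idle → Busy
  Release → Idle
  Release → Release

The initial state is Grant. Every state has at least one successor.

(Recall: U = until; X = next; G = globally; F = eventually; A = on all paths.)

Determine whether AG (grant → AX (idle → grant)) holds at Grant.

States satisfying grant → AX (idle → grant): {Grant, Deny, Req, Busy, Idle, Release}.
States satisfying AG (grant → AX (idle → grant)): {Grant, Deny, Req, Busy, Idle, Release}.
Every state reachable from Grant satisfies grant → AX (idle → grant).
Grant ∈ Sat(AG (grant → AX (idle → grant))).

Yes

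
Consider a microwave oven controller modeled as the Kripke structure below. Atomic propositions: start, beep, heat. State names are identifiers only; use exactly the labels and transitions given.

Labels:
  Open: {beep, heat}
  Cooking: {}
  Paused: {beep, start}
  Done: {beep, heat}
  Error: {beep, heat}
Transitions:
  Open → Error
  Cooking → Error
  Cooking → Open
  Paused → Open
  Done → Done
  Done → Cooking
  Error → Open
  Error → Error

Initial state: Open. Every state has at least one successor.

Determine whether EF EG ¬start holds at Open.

States satisfying EG ¬start: {Open, Cooking, Done, Error}.
States satisfying EF EG ¬start: {Open, Cooking, Paused, Done, Error}.
Some path from Open reaches a state where EG ¬start holds.
Open ∈ Sat(EF EG ¬start).

Holds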